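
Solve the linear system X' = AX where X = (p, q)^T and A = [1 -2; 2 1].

Coefficient matrix A = [[1, -2], [2, 1]].
Characteristic polynomial det(A - λI) = λ^2 - 2λ + 5 = 0.
Eigenvalues λ = 1 ± 2i (complex conjugate pair).
For λ=1+2i: an eigenvector is (0,-1) - i(1,0) = (0 - i, -1).
A real fundamental pair from Re and Im of e^((1+2i)t)v: X_1 = e^(t)(cos(2t)·(0,-1) + sin(2t)·(1,0)), X_2 = e^(t)(sin(2t)·(0,-1) - cos(2t)·(1,0)).
General solution: K_1X_1 + K_2X_2.

p(t) = K_1e^(t)sin(2t) - K_2e^(t)cos(2t), q(t) = -K_1e^(t)cos(2t) - K_2e^(t)sin(2t)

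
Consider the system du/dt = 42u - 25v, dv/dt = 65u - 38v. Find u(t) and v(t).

u(t) = 2K_1e^(2t)sin(5t) - K_1e^(2t)cos(5t) - K_2e^(2t)sin(5t) - 2K_2e^(2t)cos(5t), v(t) = 3K_1e^(2t)sin(5t) - 2K_1e^(2t)cos(5t) - 2K_2e^(2t)sin(5t) - 3K_2e^(2t)cos(5t)

Coefficient matrix A = [[42, -25], [65, -38]].
Characteristic polynomial det(A - λI) = λ^2 - 4λ + 29 = 0.
Eigenvalues λ = 2 ± 5i (complex conjugate pair).
For λ=2+5i: an eigenvector is (-1,-2) - i(2,3) = (-1 - 2i, -2 - 3i).
A real fundamental pair from Re and Im of e^((2+5i)t)v: X_1 = e^(2t)(cos(5t)·(-1,-2) + sin(5t)·(2,3)), X_2 = e^(2t)(sin(5t)·(-1,-2) - cos(5t)·(2,3)).
General solution: K_1X_1 + K_2X_2.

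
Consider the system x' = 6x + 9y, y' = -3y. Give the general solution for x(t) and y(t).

x(t) = c_1e^(-3t) - c_2e^(6t), y(t) = -c_1e^(-3t)

Coefficient matrix A = [[6, 9], [0, -3]].
Characteristic polynomial det(A - λI) = λ^2 - 3λ - 18 = 0.
Eigenvalues λ = -3, 6.
For λ=-3: (A-λI) row 1 is [9, 9], so an eigenvector is (1, -1).
For λ=6: (A-λI) row 1 is [0, 9], so an eigenvector is (-1, 0).
General solution: c_1e^(-3t)(1,-1) + c_2e^(6t)(-1,0).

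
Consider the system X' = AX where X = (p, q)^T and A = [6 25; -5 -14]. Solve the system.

Coefficient matrix A = [[6, 25], [-5, -14]].
Characteristic polynomial det(A - λI) = λ^2 + 8λ + 41 = 0.
Eigenvalues λ = -4 ± 5i (complex conjugate pair).
For λ=-4+5i: an eigenvector is (-1,0) - i(-2,1) = (-1 + 2i, 0 - i).
A real fundamental pair from Re and Im of e^((-4+5i)t)v: X_1 = e^(-4t)(cos(5t)·(-1,0) + sin(5t)·(-2,1)), X_2 = e^(-4t)(sin(5t)·(-1,0) - cos(5t)·(-2,1)).
General solution: K_1X_1 + K_2X_2.

p(t) = -2K_1e^(-4t)sin(5t) - K_1e^(-4t)cos(5t) - K_2e^(-4t)sin(5t) + 2K_2e^(-4t)cos(5t), q(t) = K_1e^(-4t)sin(5t) - K_2e^(-4t)cos(5t)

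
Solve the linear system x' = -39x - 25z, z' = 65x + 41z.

x(t) = 2K_1e^(t)sin(5t) + K_1e^(t)cos(5t) + K_2e^(t)sin(5t) - 2K_2e^(t)cos(5t), z(t) = -3K_1e^(t)sin(5t) - 2K_1e^(t)cos(5t) - 2K_2e^(t)sin(5t) + 3K_2e^(t)cos(5t)

Coefficient matrix A = [[-39, -25], [65, 41]].
Characteristic polynomial det(A - λI) = λ^2 - 2λ + 26 = 0.
Eigenvalues λ = 1 ± 5i (complex conjugate pair).
For λ=1+5i: an eigenvector is (1,-2) - i(2,-3) = (1 - 2i, -2 + 3i).
A real fundamental pair from Re and Im of e^((1+5i)t)v: X_1 = e^(t)(cos(5t)·(1,-2) + sin(5t)·(2,-3)), X_2 = e^(t)(sin(5t)·(1,-2) - cos(5t)·(2,-3)).
General solution: K_1X_1 + K_2X_2.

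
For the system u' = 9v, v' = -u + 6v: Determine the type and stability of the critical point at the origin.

unstable improper node

A = [[0,9],[-1,6]]; det(A-λI) = λ^2 - 6λ + 9.
repeated λ = 3 with a single eigenvector.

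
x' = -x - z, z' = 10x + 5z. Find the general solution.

x(t) = -C_1e^(2t)sin(t) + C_2e^(2t)cos(t), z(t) = 3C_1e^(2t)sin(t) + C_1e^(2t)cos(t) + C_2e^(2t)sin(t) - 3C_2e^(2t)cos(t)

Coefficient matrix A = [[-1, -1], [10, 5]].
Characteristic polynomial det(A - λI) = λ^2 - 4λ + 5 = 0.
Eigenvalues λ = 2 ± i (complex conjugate pair).
For λ=2+i: an eigenvector is (0,1) - i(-1,3) = (0 + i, 1 - 3i).
A real fundamental pair from Re and Im of e^((2+i)t)v: X_1 = e^(2t)(cos(t)·(0,1) + sin(t)·(-1,3)), X_2 = e^(2t)(sin(t)·(0,1) - cos(t)·(-1,3)).
General solution: C_1X_1 + C_2X_2.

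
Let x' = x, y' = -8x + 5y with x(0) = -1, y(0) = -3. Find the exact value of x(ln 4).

A = [[1,0],[-8,5]]; eigenvalues λ = 1, 5.
Eigenvectors: (-1,-2) for λ=1, (0,1) for λ=5.
From the initial condition, c_1 = 1, c_2 = -1.
x(ln 4) = (1)(4^1)(-1) + (-1)(4^5)(0) = -4.

-4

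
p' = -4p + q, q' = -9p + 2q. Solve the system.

Coefficient matrix A = [[-4, 1], [-9, 2]].
Characteristic polynomial det(A - λI) = λ^2 + 2λ + 1 = 0.
Single eigenvalue λ = -1 with algebraic multiplicity 2.
Eigenvector v = (-1,-3); generalized eigenvector w with (A-λI)w=v is (0,-1).
General solution: e^(-t)[K_1·v + K_2·(t·v + w)].

p(t) = -K_1e^(-t) - K_2te^(-t), q(t) = -3K_1e^(-t) - 3K_2te^(-t) - K_2e^(-t)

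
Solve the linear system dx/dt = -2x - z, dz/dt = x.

Coefficient matrix A = [[-2, -1], [1, 0]].
Characteristic polynomial det(A - λI) = λ^2 + 2λ + 1 = 0.
Single eigenvalue λ = -1 with algebraic multiplicity 2.
Eigenvector v = (-1,1); generalized eigenvector w with (A-λI)w=v is (-1,2).
General solution: e^(-t)[C_1·v + C_2·(t·v + w)].

x(t) = -C_1e^(-t) - C_2te^(-t) - C_2e^(-t), z(t) = C_1e^(-t) + C_2te^(-t) + 2C_2e^(-t)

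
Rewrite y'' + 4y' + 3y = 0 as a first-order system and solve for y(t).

y(t) = C_1e^(-3t) + C_2e^(-t)

Let x_1 = y, x_2 = y'. Then x_1' = x_2 and x_2' = -3x_1 - 4x_2.
A = [[0,1],[-3,-4]]; det(A-λI) = λ^2 + 4λ + 3.
Eigenvalues λ = -3, -1 with eigenvectors (1,-3), (1,-1).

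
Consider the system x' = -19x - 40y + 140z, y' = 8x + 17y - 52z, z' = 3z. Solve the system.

x(t) = 5K_1e^(-3t) - 2K_2e^(t) + 10K_3e^(3t), y(t) = -2K_1e^(-3t) + K_2e^(t) - 2K_3e^(3t), z(t) = K_3e^(3t)

Coefficient matrix A = [[-19, -40, 140], [8, 17, -52], [0, 0, 3]].
det(A - λI) = 0 gives eigenvalues λ = -3, 1, 3.
For λ=-3: eigenvector (5,-2,0).
For λ=1: eigenvector (-2,1,0).
For λ=3: eigenvector (10,-2,1).
General solution: K_1e^(-3t)(5,-2,0) + K_2e^(t)(-2,1,0) + K_3e^(3t)(10,-2,1).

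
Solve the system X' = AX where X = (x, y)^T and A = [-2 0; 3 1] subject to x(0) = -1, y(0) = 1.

x(t) = -e^(-2t), y(t) = e^(-2t)

Coefficient matrix A = [[-2, 0], [3, 1]].
Characteristic polynomial det(A - λI) = λ^2 + λ - 2 = 0.
Eigenvalues λ = 1, -2.
For λ=1: (A-λI) row 1 is [-3, 0], so an eigenvector is (0, 1).
For λ=-2: (A-λI) row 2 is [3, 3], so an eigenvector is (-1, 1).
General solution: C_1e^(t)(0,1) + C_2e^(-2t)(-1,1).
Applying x(0)=-1, y(0)=1 gives C_1=0, C_2=1.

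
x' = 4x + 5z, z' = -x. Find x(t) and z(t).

Coefficient matrix A = [[4, 5], [-1, 0]].
Characteristic polynomial det(A - λI) = λ^2 - 4λ + 5 = 0.
Eigenvalues λ = 2 ± i (complex conjugate pair).
For λ=2+i: an eigenvector is (-2,1) - i(1,0) = (-2 - i, 1).
A real fundamental pair from Re and Im of e^((2+i)t)v: X_1 = e^(2t)(cos(t)·(-2,1) + sin(t)·(1,0)), X_2 = e^(2t)(sin(t)·(-2,1) - cos(t)·(1,0)).
General solution: c_1X_1 + c_2X_2.

x(t) = c_1e^(2t)sin(t) - 2c_1e^(2t)cos(t) - 2c_2e^(2t)sin(t) - c_2e^(2t)cos(t), z(t) = c_1e^(2t)cos(t) + c_2e^(2t)sin(t)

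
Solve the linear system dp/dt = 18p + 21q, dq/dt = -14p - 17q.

p(t) = -c_1e^(-3t) - 3c_2e^(4t), q(t) = c_1e^(-3t) + 2c_2e^(4t)

Coefficient matrix A = [[18, 21], [-14, -17]].
Characteristic polynomial det(A - λI) = λ^2 - λ - 12 = 0.
Eigenvalues λ = -3, 4.
For λ=-3: (A-λI) row 1 is [21, 21], so an eigenvector is (-1, 1).
For λ=4: (A-λI) row 1 is [14, 21], so an eigenvector is (-3, 2).
General solution: c_1e^(-3t)(-1,1) + c_2e^(4t)(-3,2).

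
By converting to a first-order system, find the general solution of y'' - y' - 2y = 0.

y(t) = c_1e^(2t) + c_2e^(-t)

Let x_1 = y, x_2 = y'. Then x_1' = x_2 and x_2' = 2x_1 + x_2.
A = [[0,1],[2,1]]; det(A-λI) = λ^2 - λ - 2.
Eigenvalues λ = 2, -1 with eigenvectors (1,2), (1,-1).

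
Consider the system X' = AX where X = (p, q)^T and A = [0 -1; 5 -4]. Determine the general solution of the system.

p(t) = K_1e^(-2t)cos(t) + K_2e^(-2t)sin(t), q(t) = K_1e^(-2t)sin(t) + 2K_1e^(-2t)cos(t) + 2K_2e^(-2t)sin(t) - K_2e^(-2t)cos(t)

Coefficient matrix A = [[0, -1], [5, -4]].
Characteristic polynomial det(A - λI) = λ^2 + 4λ + 5 = 0.
Eigenvalues λ = -2 ± i (complex conjugate pair).
For λ=-2+i: an eigenvector is (1,2) - i(0,1) = (1, 2 - i).
A real fundamental pair from Re and Im of e^((-2+i)t)v: X_1 = e^(-2t)(cos(t)·(1,2) + sin(t)·(0,1)), X_2 = e^(-2t)(sin(t)·(1,2) - cos(t)·(0,1)).
General solution: K_1X_1 + K_2X_2.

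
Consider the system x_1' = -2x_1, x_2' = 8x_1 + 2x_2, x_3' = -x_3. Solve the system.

x_1(t) = K_1e^(-2t), x_2(t) = -2K_1e^(-2t) + K_2e^(2t), x_3(t) = K_3e^(-t)

Coefficient matrix A = [[-2, 0, 0], [8, 2, 0], [0, 0, -1]].
det(A - λI) = 0 gives eigenvalues λ = -2, 2, -1.
For λ=-2: eigenvector (1,-2,0).
For λ=2: eigenvector (0,1,0).
For λ=-1: eigenvector (0,0,1).
General solution: K_1e^(-2t)(1,-2,0) + K_2e^(2t)(0,1,0) + K_3e^(-t)(0,0,1).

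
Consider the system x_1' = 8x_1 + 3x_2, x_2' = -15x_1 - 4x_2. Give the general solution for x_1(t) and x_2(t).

x_1(t) = K_1e^(2t)cos(3t) + K_2e^(2t)sin(3t), x_2(t) = -K_1e^(2t)sin(3t) - 2K_1e^(2t)cos(3t) - 2K_2e^(2t)sin(3t) + K_2e^(2t)cos(3t)

Coefficient matrix A = [[8, 3], [-15, -4]].
Characteristic polynomial det(A - λI) = λ^2 - 4λ + 13 = 0.
Eigenvalues λ = 2 ± 3i (complex conjugate pair).
For λ=2+3i: an eigenvector is (1,-2) - i(0,-1) = (1, -2 + i).
A real fundamental pair from Re and Im of e^((2+3i)t)v: X_1 = e^(2t)(cos(3t)·(1,-2) + sin(3t)·(0,-1)), X_2 = e^(2t)(sin(3t)·(1,-2) - cos(3t)·(0,-1)).
General solution: K_1X_1 + K_2X_2.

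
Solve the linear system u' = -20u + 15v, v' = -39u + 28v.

Coefficient matrix A = [[-20, 15], [-39, 28]].
Characteristic polynomial det(A - λI) = λ^2 - 8λ + 25 = 0.
Eigenvalues λ = 4 ± 3i (complex conjugate pair).
For λ=4+3i: an eigenvector is (2,3) - i(-1,-2) = (2 + i, 3 + 2i).
A real fundamental pair from Re and Im of e^((4+3i)t)v: X_1 = e^(4t)(cos(3t)·(2,3) + sin(3t)·(-1,-2)), X_2 = e^(4t)(sin(3t)·(2,3) - cos(3t)·(-1,-2)).
General solution: K_1X_1 + K_2X_2.

u(t) = -K_1e^(4t)sin(3t) + 2K_1e^(4t)cos(3t) + 2K_2e^(4t)sin(3t) + K_2e^(4t)cos(3t), v(t) = -2K_1e^(4t)sin(3t) + 3K_1e^(4t)cos(3t) + 3K_2e^(4t)sin(3t) + 2K_2e^(4t)cos(3t)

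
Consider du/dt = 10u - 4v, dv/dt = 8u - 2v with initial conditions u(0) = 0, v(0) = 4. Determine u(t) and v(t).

u(t) = -4e^(6t) + 4e^(2t), v(t) = -4e^(6t) + 8e^(2t)

Coefficient matrix A = [[10, -4], [8, -2]].
Characteristic polynomial det(A - λI) = λ^2 - 8λ + 12 = 0.
Eigenvalues λ = 6, 2.
For λ=6: (A-λI) row 1 is [4, -4], so an eigenvector is (1, 1).
For λ=2: (A-λI) row 1 is [8, -4], so an eigenvector is (1, 2).
General solution: C_1e^(6t)(1,1) + C_2e^(2t)(1,2).
Applying u(0)=0, v(0)=4 gives C_1=-4, C_2=4.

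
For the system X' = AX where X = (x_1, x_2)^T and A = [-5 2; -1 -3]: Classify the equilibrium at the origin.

stable spiral

A = [[-5,2],[-1,-3]]; det(A-λI) = λ^2 + 8λ + 17.
λ = -4 ± i: negative real part.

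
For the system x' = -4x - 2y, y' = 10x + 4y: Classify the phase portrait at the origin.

A = [[-4,-2],[10,4]]; det(A-λI) = λ^2 + 4.
λ = 0 ± 2i: zero real part.

center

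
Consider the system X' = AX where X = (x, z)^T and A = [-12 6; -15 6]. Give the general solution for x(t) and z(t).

x(t) = -C_1e^(-3t)sin(3t) + C_1e^(-3t)cos(3t) + C_2e^(-3t)sin(3t) + C_2e^(-3t)cos(3t), z(t) = -2C_1e^(-3t)sin(3t) + C_1e^(-3t)cos(3t) + C_2e^(-3t)sin(3t) + 2C_2e^(-3t)cos(3t)

Coefficient matrix A = [[-12, 6], [-15, 6]].
Characteristic polynomial det(A - λI) = λ^2 + 6λ + 18 = 0.
Eigenvalues λ = -3 ± 3i (complex conjugate pair).
For λ=-3+3i: an eigenvector is (1,1) - i(-1,-2) = (1 + i, 1 + 2i).
A real fundamental pair from Re and Im of e^((-3+3i)t)v: X_1 = e^(-3t)(cos(3t)·(1,1) + sin(3t)·(-1,-2)), X_2 = e^(-3t)(sin(3t)·(1,1) - cos(3t)·(-1,-2)).
General solution: C_1X_1 + C_2X_2.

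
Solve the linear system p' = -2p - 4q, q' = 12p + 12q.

p(t) = K_1e^(6t) - 2K_2e^(4t), q(t) = -2K_1e^(6t) + 3K_2e^(4t)

Coefficient matrix A = [[-2, -4], [12, 12]].
Characteristic polynomial det(A - λI) = λ^2 - 10λ + 24 = 0.
Eigenvalues λ = 6, 4.
For λ=6: (A-λI) row 1 is [-8, -4], so an eigenvector is (1, -2).
For λ=4: (A-λI) row 1 is [-6, -4], so an eigenvector is (-2, 3).
General solution: K_1e^(6t)(1,-2) + K_2e^(4t)(-2,3).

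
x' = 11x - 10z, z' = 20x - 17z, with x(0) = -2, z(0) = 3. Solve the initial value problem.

x(t) = -29e^(-3t)sin(2t) - 2e^(-3t)cos(2t), z(t) = -41e^(-3t)sin(2t) + 3e^(-3t)cos(2t)

Coefficient matrix A = [[11, -10], [20, -17]].
Characteristic polynomial det(A - λI) = λ^2 + 6λ + 13 = 0.
Eigenvalues λ = -3 ± 2i (complex conjugate pair).
For λ=-3+2i: an eigenvector is (-2,-3) - i(1,1) = (-2 - i, -3 - i).
A real fundamental pair from Re and Im of e^((-3+2i)t)v: X_1 = e^(-3t)(cos(2t)·(-2,-3) + sin(2t)·(1,1)), X_2 = e^(-3t)(sin(2t)·(-2,-3) - cos(2t)·(1,1)).
General solution: C_1X_1 + C_2X_2.
Applying x(0)=-2, z(0)=3 gives C_1=-5, C_2=12.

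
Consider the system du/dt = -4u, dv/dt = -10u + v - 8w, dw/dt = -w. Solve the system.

u(t) = c_1e^(-4t), v(t) = 2c_1e^(-4t) - c_2e^(t) + 4c_3e^(-t), w(t) = c_3e^(-t)

Coefficient matrix A = [[-4, 0, 0], [-10, 1, -8], [0, 0, -1]].
det(A - λI) = 0 gives eigenvalues λ = -4, 1, -1.
For λ=-4: eigenvector (1,2,0).
For λ=1: eigenvector (0,-1,0).
For λ=-1: eigenvector (0,4,1).
General solution: c_1e^(-4t)(1,2,0) + c_2e^(t)(0,-1,0) + c_3e^(-t)(0,4,1).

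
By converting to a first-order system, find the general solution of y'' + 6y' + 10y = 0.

Let x_1 = y, x_2 = y'. Then x_1' = x_2 and x_2' = -10x_1 - 6x_2.
A = [[0,1],[-10,-6]]; det(A-λI) = λ^2 + 6λ + 10.
Eigenvalues λ = -3 ± i.

y(t) = C_1e^(-3t)cos(t) + C_2e^(-3t)sin(t)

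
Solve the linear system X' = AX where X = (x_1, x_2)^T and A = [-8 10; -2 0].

Coefficient matrix A = [[-8, 10], [-2, 0]].
Characteristic polynomial det(A - λI) = λ^2 + 8λ + 20 = 0.
Eigenvalues λ = -4 ± 2i (complex conjugate pair).
For λ=-4+2i: an eigenvector is (1,0) - i(-2,-1) = (1 + 2i, 0 + i).
A real fundamental pair from Re and Im of e^((-4+2i)t)v: X_1 = e^(-4t)(cos(2t)·(1,0) + sin(2t)·(-2,-1)), X_2 = e^(-4t)(sin(2t)·(1,0) - cos(2t)·(-2,-1)).
General solution: c_1X_1 + c_2X_2.

x_1(t) = -2c_1e^(-4t)sin(2t) + c_1e^(-4t)cos(2t) + c_2e^(-4t)sin(2t) + 2c_2e^(-4t)cos(2t), x_2(t) = -c_1e^(-4t)sin(2t) + c_2e^(-4t)cos(2t)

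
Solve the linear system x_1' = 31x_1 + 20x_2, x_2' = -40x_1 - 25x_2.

x_1(t) = C_1e^(3t)sin(4t) - 2C_1e^(3t)cos(4t) - 2C_2e^(3t)sin(4t) - C_2e^(3t)cos(4t), x_2(t) = -C_1e^(3t)sin(4t) + 3C_1e^(3t)cos(4t) + 3C_2e^(3t)sin(4t) + C_2e^(3t)cos(4t)

Coefficient matrix A = [[31, 20], [-40, -25]].
Characteristic polynomial det(A - λI) = λ^2 - 6λ + 25 = 0.
Eigenvalues λ = 3 ± 4i (complex conjugate pair).
For λ=3+4i: an eigenvector is (-2,3) - i(1,-1) = (-2 - i, 3 + i).
A real fundamental pair from Re and Im of e^((3+4i)t)v: X_1 = e^(3t)(cos(4t)·(-2,3) + sin(4t)·(1,-1)), X_2 = e^(3t)(sin(4t)·(-2,3) - cos(4t)·(1,-1)).
General solution: C_1X_1 + C_2X_2.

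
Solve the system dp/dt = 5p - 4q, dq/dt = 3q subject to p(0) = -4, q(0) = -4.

p(t) = 4e^(5t) - 8e^(3t), q(t) = -4e^(3t)

Coefficient matrix A = [[5, -4], [0, 3]].
Characteristic polynomial det(A - λI) = λ^2 - 8λ + 15 = 0.
Eigenvalues λ = 3, 5.
For λ=3: (A-λI) row 1 is [2, -4], so an eigenvector is (-2, -1).
For λ=5: (A-λI) row 1 is [0, -4], so an eigenvector is (-1, 0).
General solution: c_1e^(3t)(-2,-1) + c_2e^(5t)(-1,0).
Applying p(0)=-4, q(0)=-4 gives c_1=4, c_2=-4.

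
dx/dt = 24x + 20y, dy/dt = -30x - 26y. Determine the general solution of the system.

Coefficient matrix A = [[24, 20], [-30, -26]].
Characteristic polynomial det(A - λI) = λ^2 + 2λ - 24 = 0.
Eigenvalues λ = -6, 4.
For λ=-6: (A-λI) row 1 is [30, 20], so an eigenvector is (2, -3).
For λ=4: (A-λI) row 1 is [20, 20], so an eigenvector is (-1, 1).
General solution: K_1e^(-6t)(2,-3) + K_2e^(4t)(-1,1).

x(t) = 2K_1e^(-6t) - K_2e^(4t), y(t) = -3K_1e^(-6t) + K_2e^(4t)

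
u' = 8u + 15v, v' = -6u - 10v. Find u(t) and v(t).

Coefficient matrix A = [[8, 15], [-6, -10]].
Characteristic polynomial det(A - λI) = λ^2 + 2λ + 10 = 0.
Eigenvalues λ = -1 ± 3i (complex conjugate pair).
For λ=-1+3i: an eigenvector is (2,-1) - i(1,-1) = (2 - i, -1 + i).
A real fundamental pair from Re and Im of e^((-1+3i)t)v: X_1 = e^(-t)(cos(3t)·(2,-1) + sin(3t)·(1,-1)), X_2 = e^(-t)(sin(3t)·(2,-1) - cos(3t)·(1,-1)).
General solution: C_1X_1 + C_2X_2.

u(t) = C_1e^(-t)sin(3t) + 2C_1e^(-t)cos(3t) + 2C_2e^(-t)sin(3t) - C_2e^(-t)cos(3t), v(t) = -C_1e^(-t)sin(3t) - C_1e^(-t)cos(3t) - C_2e^(-t)sin(3t) + C_2e^(-t)cos(3t)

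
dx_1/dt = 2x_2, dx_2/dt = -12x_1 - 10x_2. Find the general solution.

Coefficient matrix A = [[0, 2], [-12, -10]].
Characteristic polynomial det(A - λI) = λ^2 + 10λ + 24 = 0.
Eigenvalues λ = -4, -6.
For λ=-4: (A-λI) row 1 is [4, 2], so an eigenvector is (-1, 2).
For λ=-6: (A-λI) row 1 is [6, 2], so an eigenvector is (-1, 3).
General solution: C_1e^(-4t)(-1,2) + C_2e^(-6t)(-1,3).

x_1(t) = -C_1e^(-4t) - C_2e^(-6t), x_2(t) = 2C_1e^(-4t) + 3C_2e^(-6t)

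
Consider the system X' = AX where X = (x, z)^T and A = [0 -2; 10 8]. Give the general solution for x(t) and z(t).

Coefficient matrix A = [[0, -2], [10, 8]].
Characteristic polynomial det(A - λI) = λ^2 - 8λ + 20 = 0.
Eigenvalues λ = 4 ± 2i (complex conjugate pair).
For λ=4+2i: an eigenvector is (1,-2) - i(0,1) = (1, -2 - i).
A real fundamental pair from Re and Im of e^((4+2i)t)v: X_1 = e^(4t)(cos(2t)·(1,-2) + sin(2t)·(0,1)), X_2 = e^(4t)(sin(2t)·(1,-2) - cos(2t)·(0,1)).
General solution: C_1X_1 + C_2X_2.

x(t) = C_1e^(4t)cos(2t) + C_2e^(4t)sin(2t), z(t) = C_1e^(4t)sin(2t) - 2C_1e^(4t)cos(2t) - 2C_2e^(4t)sin(2t) - C_2e^(4t)cos(2t)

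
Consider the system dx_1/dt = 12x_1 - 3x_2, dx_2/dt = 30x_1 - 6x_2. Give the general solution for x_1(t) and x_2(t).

x_1(t) = -c_1e^(3t)sin(3t) + c_2e^(3t)cos(3t), x_2(t) = -3c_1e^(3t)sin(3t) + c_1e^(3t)cos(3t) + c_2e^(3t)sin(3t) + 3c_2e^(3t)cos(3t)

Coefficient matrix A = [[12, -3], [30, -6]].
Characteristic polynomial det(A - λI) = λ^2 - 6λ + 18 = 0.
Eigenvalues λ = 3 ± 3i (complex conjugate pair).
For λ=3+3i: an eigenvector is (0,1) - i(-1,-3) = (0 + i, 1 + 3i).
A real fundamental pair from Re and Im of e^((3+3i)t)v: X_1 = e^(3t)(cos(3t)·(0,1) + sin(3t)·(-1,-3)), X_2 = e^(3t)(sin(3t)·(0,1) - cos(3t)·(-1,-3)).
General solution: c_1X_1 + c_2X_2.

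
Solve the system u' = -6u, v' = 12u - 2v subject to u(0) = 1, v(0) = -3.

Coefficient matrix A = [[-6, 0], [12, -2]].
Characteristic polynomial det(A - λI) = λ^2 + 8λ + 12 = 0.
Eigenvalues λ = -2, -6.
For λ=-2: (A-λI) row 1 is [-4, 0], so an eigenvector is (0, 1).
For λ=-6: (A-λI) row 2 is [12, 4], so an eigenvector is (1, -3).
General solution: C_1e^(-2t)(0,1) + C_2e^(-6t)(1,-3).
Applying u(0)=1, v(0)=-3 gives C_1=0, C_2=1.

u(t) = e^(-6t), v(t) = -3e^(-6t)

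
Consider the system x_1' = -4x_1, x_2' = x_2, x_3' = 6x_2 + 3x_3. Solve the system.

Coefficient matrix A = [[-4, 0, 0], [0, 1, 0], [0, 6, 3]].
det(A - λI) = 0 gives eigenvalues λ = -4, 3, 1.
For λ=-4: eigenvector (1,0,0).
For λ=3: eigenvector (0,0,1).
For λ=1: eigenvector (0,1,-3).
General solution: K_1e^(-4t)(1,0,0) + K_2e^(3t)(0,0,1) + K_3e^(t)(0,1,-3).

x_1(t) = K_1e^(-4t), x_2(t) = K_3e^(t), x_3(t) = K_2e^(3t) - 3K_3e^(t)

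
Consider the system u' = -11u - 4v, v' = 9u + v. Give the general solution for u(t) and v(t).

u(t) = 2K_1e^(-5t) + 2K_2te^(-5t) + K_2e^(-5t), v(t) = -3K_1e^(-5t) - 3K_2te^(-5t) - 2K_2e^(-5t)

Coefficient matrix A = [[-11, -4], [9, 1]].
Characteristic polynomial det(A - λI) = λ^2 + 10λ + 25 = 0.
Single eigenvalue λ = -5 with algebraic multiplicity 2.
Eigenvector v = (2,-3); generalized eigenvector w with (A-λI)w=v is (1,-2).
General solution: e^(-5t)[K_1·v + K_2·(t·v + w)].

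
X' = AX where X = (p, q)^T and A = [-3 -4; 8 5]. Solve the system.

Coefficient matrix A = [[-3, -4], [8, 5]].
Characteristic polynomial det(A - λI) = λ^2 - 2λ + 17 = 0.
Eigenvalues λ = 1 ± 4i (complex conjugate pair).
For λ=1+4i: an eigenvector is (1,-1) - i(0,1) = (1, -1 - i).
A real fundamental pair from Re and Im of e^((1+4i)t)v: X_1 = e^(t)(cos(4t)·(1,-1) + sin(4t)·(0,1)), X_2 = e^(t)(sin(4t)·(1,-1) - cos(4t)·(0,1)).
General solution: c_1X_1 + c_2X_2.

p(t) = c_1e^(t)cos(4t) + c_2e^(t)sin(4t), q(t) = c_1e^(t)sin(4t) - c_1e^(t)cos(4t) - c_2e^(t)sin(4t) - c_2e^(t)cos(4t)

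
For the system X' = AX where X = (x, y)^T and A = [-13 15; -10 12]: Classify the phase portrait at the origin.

saddle

A = [[-13,15],[-10,12]]; det(A-λI) = λ^2 + λ - 6.
λ = -3, 2: opposite signs.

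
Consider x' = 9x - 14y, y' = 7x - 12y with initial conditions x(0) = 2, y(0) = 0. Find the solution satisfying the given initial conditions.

x(t) = 4e^(2t) - 2e^(-5t), y(t) = 2e^(2t) - 2e^(-5t)

Coefficient matrix A = [[9, -14], [7, -12]].
Characteristic polynomial det(A - λI) = λ^2 + 3λ - 10 = 0.
Eigenvalues λ = 2, -5.
For λ=2: (A-λI) row 1 is [7, -14], so an eigenvector is (2, 1).
For λ=-5: (A-λI) row 1 is [14, -14], so an eigenvector is (-1, -1).
General solution: K_1e^(2t)(2,1) + K_2e^(-5t)(-1,-1).
Applying x(0)=2, y(0)=0 gives K_1=2, K_2=2.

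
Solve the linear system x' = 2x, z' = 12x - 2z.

x(t) = C_1e^(2t), z(t) = 3C_1e^(2t) + C_2e^(-2t)

Coefficient matrix A = [[2, 0], [12, -2]].
Characteristic polynomial det(A - λI) = λ^2 - 4 = 0.
Eigenvalues λ = 2, -2.
For λ=2: (A-λI) row 2 is [12, -4], so an eigenvector is (1, 3).
For λ=-2: (A-λI) row 1 is [4, 0], so an eigenvector is (0, 1).
General solution: C_1e^(2t)(1,3) + C_2e^(-2t)(0,1).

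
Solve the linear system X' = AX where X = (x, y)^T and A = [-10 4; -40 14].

x(t) = c_1e^(2t)cos(4t) + c_2e^(2t)sin(4t), y(t) = -c_1e^(2t)sin(4t) + 3c_1e^(2t)cos(4t) + 3c_2e^(2t)sin(4t) + c_2e^(2t)cos(4t)

Coefficient matrix A = [[-10, 4], [-40, 14]].
Characteristic polynomial det(A - λI) = λ^2 - 4λ + 20 = 0.
Eigenvalues λ = 2 ± 4i (complex conjugate pair).
For λ=2+4i: an eigenvector is (1,3) - i(0,-1) = (1, 3 + i).
A real fundamental pair from Re and Im of e^((2+4i)t)v: X_1 = e^(2t)(cos(4t)·(1,3) + sin(4t)·(0,-1)), X_2 = e^(2t)(sin(4t)·(1,3) - cos(4t)·(0,-1)).
General solution: c_1X_1 + c_2X_2.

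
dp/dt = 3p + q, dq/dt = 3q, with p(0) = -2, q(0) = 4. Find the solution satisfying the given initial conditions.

Coefficient matrix A = [[3, 1], [0, 3]].
Characteristic polynomial det(A - λI) = λ^2 - 6λ + 9 = 0.
Single eigenvalue λ = 3 with algebraic multiplicity 2.
Eigenvector v = (-1,0); generalized eigenvector w with (A-λI)w=v is (3,-1).
General solution: e^(3t)[C_1·v + C_2·(t·v + w)].
Applying p(0)=-2, q(0)=4 gives C_1=-10, C_2=-4.

p(t) = 4te^(3t) - 2e^(3t), q(t) = 4e^(3t)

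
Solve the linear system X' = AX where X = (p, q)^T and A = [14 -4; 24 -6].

p(t) = K_1e^(6t) + K_2e^(2t), q(t) = 2K_1e^(6t) + 3K_2e^(2t)

Coefficient matrix A = [[14, -4], [24, -6]].
Characteristic polynomial det(A - λI) = λ^2 - 8λ + 12 = 0.
Eigenvalues λ = 6, 2.
For λ=6: (A-λI) row 1 is [8, -4], so an eigenvector is (1, 2).
For λ=2: (A-λI) row 1 is [12, -4], so an eigenvector is (1, 3).
General solution: K_1e^(6t)(1,2) + K_2e^(2t)(1,3).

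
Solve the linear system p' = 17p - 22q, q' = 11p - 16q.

Coefficient matrix A = [[17, -22], [11, -16]].
Characteristic polynomial det(A - λI) = λ^2 - λ - 30 = 0.
Eigenvalues λ = -5, 6.
For λ=-5: (A-λI) row 1 is [22, -22], so an eigenvector is (1, 1).
For λ=6: (A-λI) row 1 is [11, -22], so an eigenvector is (-2, -1).
General solution: c_1e^(-5t)(1,1) + c_2e^(6t)(-2,-1).

p(t) = c_1e^(-5t) - 2c_2e^(6t), q(t) = c_1e^(-5t) - c_2e^(6t)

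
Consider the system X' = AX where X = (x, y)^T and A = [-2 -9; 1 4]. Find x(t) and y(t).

x(t) = 3c_1e^(t) + 3c_2te^(t) + 2c_2e^(t), y(t) = -c_1e^(t) - c_2te^(t) - c_2e^(t)

Coefficient matrix A = [[-2, -9], [1, 4]].
Characteristic polynomial det(A - λI) = λ^2 - 2λ + 1 = 0.
Single eigenvalue λ = 1 with algebraic multiplicity 2.
Eigenvector v = (3,-1); generalized eigenvector w with (A-λI)w=v is (2,-1).
General solution: e^(t)[c_1·v + c_2·(t·v + w)].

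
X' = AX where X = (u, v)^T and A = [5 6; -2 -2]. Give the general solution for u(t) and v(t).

Coefficient matrix A = [[5, 6], [-2, -2]].
Characteristic polynomial det(A - λI) = λ^2 - 3λ + 2 = 0.
Eigenvalues λ = 2, 1.
For λ=2: (A-λI) row 1 is [3, 6], so an eigenvector is (-2, 1).
For λ=1: (A-λI) row 1 is [4, 6], so an eigenvector is (-3, 2).
General solution: c_1e^(2t)(-2,1) + c_2e^(t)(-3,2).

u(t) = -2c_1e^(2t) - 3c_2e^(t), v(t) = c_1e^(2t) + 2c_2e^(t)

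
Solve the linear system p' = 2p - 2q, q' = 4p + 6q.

p(t) = C_1e^(4t)cos(2t) + C_2e^(4t)sin(2t), q(t) = C_1e^(4t)sin(2t) - C_1e^(4t)cos(2t) - C_2e^(4t)sin(2t) - C_2e^(4t)cos(2t)

Coefficient matrix A = [[2, -2], [4, 6]].
Characteristic polynomial det(A - λI) = λ^2 - 8λ + 20 = 0.
Eigenvalues λ = 4 ± 2i (complex conjugate pair).
For λ=4+2i: an eigenvector is (1,-1) - i(0,1) = (1, -1 - i).
A real fundamental pair from Re and Im of e^((4+2i)t)v: X_1 = e^(4t)(cos(2t)·(1,-1) + sin(2t)·(0,1)), X_2 = e^(4t)(sin(2t)·(1,-1) - cos(2t)·(0,1)).
General solution: C_1X_1 + C_2X_2.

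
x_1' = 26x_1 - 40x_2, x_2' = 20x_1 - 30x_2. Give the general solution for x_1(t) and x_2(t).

x_1(t) = K_1e^(-2t)sin(4t) + 3K_1e^(-2t)cos(4t) + 3K_2e^(-2t)sin(4t) - K_2e^(-2t)cos(4t), x_2(t) = K_1e^(-2t)sin(4t) + 2K_1e^(-2t)cos(4t) + 2K_2e^(-2t)sin(4t) - K_2e^(-2t)cos(4t)

Coefficient matrix A = [[26, -40], [20, -30]].
Characteristic polynomial det(A - λI) = λ^2 + 4λ + 20 = 0.
Eigenvalues λ = -2 ± 4i (complex conjugate pair).
For λ=-2+4i: an eigenvector is (3,2) - i(1,1) = (3 - i, 2 - i).
A real fundamental pair from Re and Im of e^((-2+4i)t)v: X_1 = e^(-2t)(cos(4t)·(3,2) + sin(4t)·(1,1)), X_2 = e^(-2t)(sin(4t)·(3,2) - cos(4t)·(1,1)).
General solution: K_1X_1 + K_2X_2.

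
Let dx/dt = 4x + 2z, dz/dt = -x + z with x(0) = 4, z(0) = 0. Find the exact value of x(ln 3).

A = [[4,2],[-1,1]]; eigenvalues λ = 2, 3.
Eigenvectors: (1,-1) for λ=2, (-2,1) for λ=3.
From the initial condition, c_1 = -4, c_2 = -4.
x(ln 3) = (-4)(3^2)(1) + (-4)(3^3)(-2) = 180.

180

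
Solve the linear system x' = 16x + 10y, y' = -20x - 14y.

x(t) = -K_1e^(-4t) + K_2e^(6t), y(t) = 2K_1e^(-4t) - K_2e^(6t)

Coefficient matrix A = [[16, 10], [-20, -14]].
Characteristic polynomial det(A - λI) = λ^2 - 2λ - 24 = 0.
Eigenvalues λ = -4, 6.
For λ=-4: (A-λI) row 1 is [20, 10], so an eigenvector is (-1, 2).
For λ=6: (A-λI) row 1 is [10, 10], so an eigenvector is (1, -1).
General solution: K_1e^(-4t)(-1,2) + K_2e^(6t)(1,-1).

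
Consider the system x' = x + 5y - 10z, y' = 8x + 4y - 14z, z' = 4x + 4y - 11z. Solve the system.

Coefficient matrix A = [[1, 5, -10], [8, 4, -14], [4, 4, -11]].
det(A - λI) = 0 gives eigenvalues λ = -3, 1, -4.
For λ=-3: eigenvector (0,2,1).
For λ=1: eigenvector (1,2,1).
For λ=-4: eigenvector (1,-1,0).
General solution: c_1e^(-3t)(0,2,1) + c_2e^(t)(1,2,1) + c_3e^(-4t)(1,-1,0).

x(t) = c_2e^(t) + c_3e^(-4t), y(t) = 2c_1e^(-3t) + 2c_2e^(t) - c_3e^(-4t), z(t) = c_1e^(-3t) + c_2e^(t)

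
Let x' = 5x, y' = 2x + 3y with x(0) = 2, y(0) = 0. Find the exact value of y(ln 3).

432

A = [[5,0],[2,3]]; eigenvalues λ = 5, 3.
Eigenvectors: (1,1) for λ=5, (0,-1) for λ=3.
From the initial condition, c_1 = 2, c_2 = 2.
y(ln 3) = (2)(3^5)(1) + (2)(3^3)(-1) = 432.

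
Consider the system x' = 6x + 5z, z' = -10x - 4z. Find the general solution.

Coefficient matrix A = [[6, 5], [-10, -4]].
Characteristic polynomial det(A - λI) = λ^2 - 2λ + 26 = 0.
Eigenvalues λ = 1 ± 5i (complex conjugate pair).
For λ=1+5i: an eigenvector is (-1,1) - i(0,1) = (-1, 1 - i).
A real fundamental pair from Re and Im of e^((1+5i)t)v: X_1 = e^(t)(cos(5t)·(-1,1) + sin(5t)·(0,1)), X_2 = e^(t)(sin(5t)·(-1,1) - cos(5t)·(0,1)).
General solution: c_1X_1 + c_2X_2.

x(t) = -c_1e^(t)cos(5t) - c_2e^(t)sin(5t), z(t) = c_1e^(t)sin(5t) + c_1e^(t)cos(5t) + c_2e^(t)sin(5t) - c_2e^(t)cos(5t)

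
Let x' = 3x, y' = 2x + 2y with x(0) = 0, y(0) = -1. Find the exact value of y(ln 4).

-16

A = [[3,0],[2,2]]; eigenvalues λ = 3, 2.
Eigenvectors: (1,2) for λ=3, (0,1) for λ=2.
From the initial condition, c_1 = 0, c_2 = -1.
y(ln 4) = (0)(4^3)(2) + (-1)(4^2)(1) = -16.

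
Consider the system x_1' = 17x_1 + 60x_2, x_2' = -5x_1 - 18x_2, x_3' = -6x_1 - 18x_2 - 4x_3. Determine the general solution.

Coefficient matrix A = [[17, 60, 0], [-5, -18, 0], [-6, -18, -4]].
det(A - λI) = 0 gives eigenvalues λ = -3, -4, 2.
For λ=-3: eigenvector (-3,1,0).
For λ=-4: eigenvector (0,0,1).
For λ=2: eigenvector (-4,1,1).
General solution: K_1e^(-3t)(-3,1,0) + K_2e^(-4t)(0,0,1) + K_3e^(2t)(-4,1,1).

x_1(t) = -3K_1e^(-3t) - 4K_3e^(2t), x_2(t) = K_1e^(-3t) + K_3e^(2t), x_3(t) = K_2e^(-4t) + K_3e^(2t)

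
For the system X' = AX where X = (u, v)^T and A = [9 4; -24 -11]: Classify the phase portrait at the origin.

saddle

A = [[9,4],[-24,-11]]; det(A-λI) = λ^2 + 2λ - 3.
λ = -3, 1: opposite signs.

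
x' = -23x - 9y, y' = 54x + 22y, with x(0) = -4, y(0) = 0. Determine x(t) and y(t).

x(t) = 8e^(4t) - 12e^(-5t), y(t) = -24e^(4t) + 24e^(-5t)

Coefficient matrix A = [[-23, -9], [54, 22]].
Characteristic polynomial det(A - λI) = λ^2 + λ - 20 = 0.
Eigenvalues λ = -5, 4.
For λ=-5: (A-λI) row 1 is [-18, -9], so an eigenvector is (-1, 2).
For λ=4: (A-λI) row 1 is [-27, -9], so an eigenvector is (-1, 3).
General solution: c_1e^(-5t)(-1,2) + c_2e^(4t)(-1,3).
Applying x(0)=-4, y(0)=0 gives c_1=12, c_2=-8.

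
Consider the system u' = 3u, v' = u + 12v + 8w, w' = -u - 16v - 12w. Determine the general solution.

u(t) = c_3e^(3t), v(t) = -c_1e^(-4t) + c_2e^(4t) - c_3e^(3t), w(t) = 2c_1e^(-4t) - c_2e^(4t) + c_3e^(3t)

Coefficient matrix A = [[3, 0, 0], [1, 12, 8], [-1, -16, -12]].
det(A - λI) = 0 gives eigenvalues λ = -4, 4, 3.
For λ=-4: eigenvector (0,-1,2).
For λ=4: eigenvector (0,1,-1).
For λ=3: eigenvector (1,-1,1).
General solution: c_1e^(-4t)(0,-1,2) + c_2e^(4t)(0,1,-1) + c_3e^(3t)(1,-1,1).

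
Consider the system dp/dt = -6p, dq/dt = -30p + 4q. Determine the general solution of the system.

Coefficient matrix A = [[-6, 0], [-30, 4]].
Characteristic polynomial det(A - λI) = λ^2 + 2λ - 24 = 0.
Eigenvalues λ = 4, -6.
For λ=4: (A-λI) row 1 is [-10, 0], so an eigenvector is (0, 1).
For λ=-6: (A-λI) row 2 is [-30, 10], so an eigenvector is (1, 3).
General solution: C_1e^(4t)(0,1) + C_2e^(-6t)(1,3).

p(t) = C_2e^(-6t), q(t) = C_1e^(4t) + 3C_2e^(-6t)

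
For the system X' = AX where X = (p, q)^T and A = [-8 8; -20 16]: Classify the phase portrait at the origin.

A = [[-8,8],[-20,16]]; det(A-λI) = λ^2 - 8λ + 32.
λ = 4 ± 4i: positive real part.

unstable spiral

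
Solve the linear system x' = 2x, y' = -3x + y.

x(t) = -C_2e^(2t), y(t) = -C_1e^(t) + 3C_2e^(2t)

Coefficient matrix A = [[2, 0], [-3, 1]].
Characteristic polynomial det(A - λI) = λ^2 - 3λ + 2 = 0.
Eigenvalues λ = 1, 2.
For λ=1: (A-λI) row 1 is [1, 0], so an eigenvector is (0, -1).
For λ=2: (A-λI) row 2 is [-3, -1], so an eigenvector is (-1, 3).
General solution: C_1e^(t)(0,-1) + C_2e^(2t)(-1,3).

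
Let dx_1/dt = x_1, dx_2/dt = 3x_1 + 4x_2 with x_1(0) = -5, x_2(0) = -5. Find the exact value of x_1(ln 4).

-20

A = [[1,0],[3,4]]; eigenvalues λ = 4, 1.
Eigenvectors: (0,1) for λ=4, (-1,1) for λ=1.
From the initial condition, c_1 = -10, c_2 = 5.
x_1(ln 4) = (-10)(4^4)(0) + (5)(4^1)(-1) = -20.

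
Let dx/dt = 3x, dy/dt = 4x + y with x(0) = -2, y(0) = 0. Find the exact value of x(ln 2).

-16

A = [[3,0],[4,1]]; eigenvalues λ = 3, 1.
Eigenvectors: (-1,-2) for λ=3, (0,1) for λ=1.
From the initial condition, c_1 = 2, c_2 = 4.
x(ln 2) = (2)(2^3)(-1) + (4)(2^1)(0) = -16.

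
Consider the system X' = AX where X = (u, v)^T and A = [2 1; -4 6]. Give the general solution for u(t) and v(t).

Coefficient matrix A = [[2, 1], [-4, 6]].
Characteristic polynomial det(A - λI) = λ^2 - 8λ + 16 = 0.
Single eigenvalue λ = 4 with algebraic multiplicity 2.
Eigenvector v = (1,2); generalized eigenvector w with (A-λI)w=v is (1,3).
General solution: e^(4t)[c_1·v + c_2·(t·v + w)].

u(t) = c_1e^(4t) + c_2te^(4t) + c_2e^(4t), v(t) = 2c_1e^(4t) + 2c_2te^(4t) + 3c_2e^(4t)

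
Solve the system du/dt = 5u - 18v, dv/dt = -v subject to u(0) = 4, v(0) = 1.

u(t) = e^(5t) + 3e^(-t), v(t) = e^(-t)

Coefficient matrix A = [[5, -18], [0, -1]].
Characteristic polynomial det(A - λI) = λ^2 - 4λ - 5 = 0.
Eigenvalues λ = 5, -1.
For λ=5: (A-λI) row 1 is [0, -18], so an eigenvector is (-1, 0).
For λ=-1: (A-λI) row 1 is [6, -18], so an eigenvector is (-3, -1).
General solution: C_1e^(5t)(-1,0) + C_2e^(-t)(-3,-1).
Applying u(0)=4, v(0)=1 gives C_1=-1, C_2=-1.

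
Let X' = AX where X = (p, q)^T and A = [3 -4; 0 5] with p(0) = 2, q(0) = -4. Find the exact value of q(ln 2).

-128

A = [[3,-4],[0,5]]; eigenvalues λ = 5, 3.
Eigenvectors: (-2,1) for λ=5, (-1,0) for λ=3.
From the initial condition, c_1 = -4, c_2 = 6.
q(ln 2) = (-4)(2^5)(1) + (6)(2^3)(0) = -128.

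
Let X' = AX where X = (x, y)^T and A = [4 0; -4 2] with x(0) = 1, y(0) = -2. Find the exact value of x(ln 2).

16

A = [[4,0],[-4,2]]; eigenvalues λ = 2, 4.
Eigenvectors: (0,1) for λ=2, (1,-2) for λ=4.
From the initial condition, c_1 = 0, c_2 = 1.
x(ln 2) = (0)(2^2)(0) + (1)(2^4)(1) = 16.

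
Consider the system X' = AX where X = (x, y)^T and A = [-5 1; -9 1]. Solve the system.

x(t) = -C_1e^(-2t) - C_2te^(-2t) + C_2e^(-2t), y(t) = -3C_1e^(-2t) - 3C_2te^(-2t) + 2C_2e^(-2t)

Coefficient matrix A = [[-5, 1], [-9, 1]].
Characteristic polynomial det(A - λI) = λ^2 + 4λ + 4 = 0.
Single eigenvalue λ = -2 with algebraic multiplicity 2.
Eigenvector v = (-1,-3); generalized eigenvector w with (A-λI)w=v is (1,2).
General solution: e^(-2t)[C_1·v + C_2·(t·v + w)].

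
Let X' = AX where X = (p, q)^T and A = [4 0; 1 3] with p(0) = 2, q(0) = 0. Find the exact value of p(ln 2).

A = [[4,0],[1,3]]; eigenvalues λ = 4, 3.
Eigenvectors: (1,1) for λ=4, (0,-1) for λ=3.
From the initial condition, c_1 = 2, c_2 = 2.
p(ln 2) = (2)(2^4)(1) + (2)(2^3)(0) = 32.

32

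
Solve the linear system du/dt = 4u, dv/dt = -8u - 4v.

Coefficient matrix A = [[4, 0], [-8, -4]].
Characteristic polynomial det(A - λI) = λ^2 - 16 = 0.
Eigenvalues λ = -4, 4.
For λ=-4: (A-λI) row 1 is [8, 0], so an eigenvector is (0, 1).
For λ=4: (A-λI) row 2 is [-8, -8], so an eigenvector is (-1, 1).
General solution: K_1e^(-4t)(0,1) + K_2e^(4t)(-1,1).

u(t) = -K_2e^(4t), v(t) = K_1e^(-4t) + K_2e^(4t)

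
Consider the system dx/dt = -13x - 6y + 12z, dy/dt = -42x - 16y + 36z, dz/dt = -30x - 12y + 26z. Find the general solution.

x(t) = K_1e^(-t) - 2K_2e^(-4t), y(t) = 2K_1e^(-t) - 5K_2e^(-4t) - 2K_3e^(2t), z(t) = 2K_1e^(-t) - 4K_2e^(-4t) - K_3e^(2t)

Coefficient matrix A = [[-13, -6, 12], [-42, -16, 36], [-30, -12, 26]].
det(A - λI) = 0 gives eigenvalues λ = -1, -4, 2.
For λ=-1: eigenvector (1,2,2).
For λ=-4: eigenvector (-2,-5,-4).
For λ=2: eigenvector (0,-2,-1).
General solution: K_1e^(-t)(1,2,2) + K_2e^(-4t)(-2,-5,-4) + K_3e^(2t)(0,-2,-1).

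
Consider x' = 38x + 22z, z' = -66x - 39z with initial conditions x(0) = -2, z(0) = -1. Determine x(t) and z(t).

x(t) = -10e^(5t) + 8e^(-6t), z(t) = 15e^(5t) - 16e^(-6t)

Coefficient matrix A = [[38, 22], [-66, -39]].
Characteristic polynomial det(A - λI) = λ^2 + λ - 30 = 0.
Eigenvalues λ = 5, -6.
For λ=5: (A-λI) row 1 is [33, 22], so an eigenvector is (-2, 3).
For λ=-6: (A-λI) row 1 is [44, 22], so an eigenvector is (-1, 2).
General solution: K_1e^(5t)(-2,3) + K_2e^(-6t)(-1,2).
Applying x(0)=-2, z(0)=-1 gives K_1=5, K_2=-8.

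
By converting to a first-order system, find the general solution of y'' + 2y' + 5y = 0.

y(t) = c_1e^(-t)cos(2t) + c_2e^(-t)sin(2t)

Let x_1 = y, x_2 = y'. Then x_1' = x_2 and x_2' = -5x_1 - 2x_2.
A = [[0,1],[-5,-2]]; det(A-λI) = λ^2 + 2λ + 5.
Eigenvalues λ = -1 ± 2i.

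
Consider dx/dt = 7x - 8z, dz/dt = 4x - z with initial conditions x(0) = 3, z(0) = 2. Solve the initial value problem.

Coefficient matrix A = [[7, -8], [4, -1]].
Characteristic polynomial det(A - λI) = λ^2 - 6λ + 25 = 0.
Eigenvalues λ = 3 ± 4i (complex conjugate pair).
For λ=3+4i: an eigenvector is (1,1) - i(-1,0) = (1 + i, 1).
A real fundamental pair from Re and Im of e^((3+4i)t)v: X_1 = e^(3t)(cos(4t)·(1,1) + sin(4t)·(-1,0)), X_2 = e^(3t)(sin(4t)·(1,1) - cos(4t)·(-1,0)).
General solution: K_1X_1 + K_2X_2.
Applying x(0)=3, z(0)=2 gives K_1=2, K_2=1.

x(t) = -e^(3t)sin(4t) + 3e^(3t)cos(4t), z(t) = e^(3t)sin(4t) + 2e^(3t)cos(4t)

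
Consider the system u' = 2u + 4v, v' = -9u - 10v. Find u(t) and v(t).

u(t) = -2c_1e^(-4t) - 2c_2te^(-4t) + c_2e^(-4t), v(t) = 3c_1e^(-4t) + 3c_2te^(-4t) - 2c_2e^(-4t)

Coefficient matrix A = [[2, 4], [-9, -10]].
Characteristic polynomial det(A - λI) = λ^2 + 8λ + 16 = 0.
Single eigenvalue λ = -4 with algebraic multiplicity 2.
Eigenvector v = (-2,3); generalized eigenvector w with (A-λI)w=v is (1,-2).
General solution: e^(-4t)[c_1·v + c_2·(t·v + w)].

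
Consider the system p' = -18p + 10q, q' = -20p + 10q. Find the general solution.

p(t) = 2K_1e^(-4t)sin(2t) - K_1e^(-4t)cos(2t) - K_2e^(-4t)sin(2t) - 2K_2e^(-4t)cos(2t), q(t) = 3K_1e^(-4t)sin(2t) - K_1e^(-4t)cos(2t) - K_2e^(-4t)sin(2t) - 3K_2e^(-4t)cos(2t)

Coefficient matrix A = [[-18, 10], [-20, 10]].
Characteristic polynomial det(A - λI) = λ^2 + 8λ + 20 = 0.
Eigenvalues λ = -4 ± 2i (complex conjugate pair).
For λ=-4+2i: an eigenvector is (-1,-1) - i(2,3) = (-1 - 2i, -1 - 3i).
A real fundamental pair from Re and Im of e^((-4+2i)t)v: X_1 = e^(-4t)(cos(2t)·(-1,-1) + sin(2t)·(2,3)), X_2 = e^(-4t)(sin(2t)·(-1,-1) - cos(2t)·(2,3)).
General solution: K_1X_1 + K_2X_2.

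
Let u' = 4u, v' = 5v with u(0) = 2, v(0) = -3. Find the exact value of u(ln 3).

A = [[4,0],[0,5]]; eigenvalues λ = 5, 4.
Eigenvectors: (0,1) for λ=5, (-1,0) for λ=4.
From the initial condition, c_1 = -3, c_2 = -2.
u(ln 3) = (-3)(3^5)(0) + (-2)(3^4)(-1) = 162.

162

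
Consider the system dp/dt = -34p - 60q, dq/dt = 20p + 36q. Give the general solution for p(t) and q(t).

p(t) = 2C_1e^(-4t) + 3C_2e^(6t), q(t) = -C_1e^(-4t) - 2C_2e^(6t)

Coefficient matrix A = [[-34, -60], [20, 36]].
Characteristic polynomial det(A - λI) = λ^2 - 2λ - 24 = 0.
Eigenvalues λ = -4, 6.
For λ=-4: (A-λI) row 1 is [-30, -60], so an eigenvector is (2, -1).
For λ=6: (A-λI) row 1 is [-40, -60], so an eigenvector is (3, -2).
General solution: C_1e^(-4t)(2,-1) + C_2e^(6t)(3,-2).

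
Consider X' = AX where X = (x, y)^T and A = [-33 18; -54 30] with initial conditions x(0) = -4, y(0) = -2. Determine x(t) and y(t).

Coefficient matrix A = [[-33, 18], [-54, 30]].
Characteristic polynomial det(A - λI) = λ^2 + 3λ - 18 = 0.
Eigenvalues λ = -6, 3.
For λ=-6: (A-λI) row 1 is [-27, 18], so an eigenvector is (2, 3).
For λ=3: (A-λI) row 1 is [-36, 18], so an eigenvector is (1, 2).
General solution: C_1e^(-6t)(2,3) + C_2e^(3t)(1,2).
Applying x(0)=-4, y(0)=-2 gives C_1=-6, C_2=8.

x(t) = 8e^(3t) - 12e^(-6t), y(t) = 16e^(3t) - 18e^(-6t)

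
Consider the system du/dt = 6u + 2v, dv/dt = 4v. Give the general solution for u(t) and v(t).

u(t) = c_1e^(4t) - c_2e^(6t), v(t) = -c_1e^(4t)

Coefficient matrix A = [[6, 2], [0, 4]].
Characteristic polynomial det(A - λI) = λ^2 - 10λ + 24 = 0.
Eigenvalues λ = 4, 6.
For λ=4: (A-λI) row 1 is [2, 2], so an eigenvector is (1, -1).
For λ=6: (A-λI) row 1 is [0, 2], so an eigenvector is (-1, 0).
General solution: c_1e^(4t)(1,-1) + c_2e^(6t)(-1,0).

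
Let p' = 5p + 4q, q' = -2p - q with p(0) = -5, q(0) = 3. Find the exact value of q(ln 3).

57

A = [[5,4],[-2,-1]]; eigenvalues λ = 3, 1.
Eigenvectors: (2,-1) for λ=3, (-1,1) for λ=1.
From the initial condition, c_1 = -2, c_2 = 1.
q(ln 3) = (-2)(3^3)(-1) + (1)(3^1)(1) = 57.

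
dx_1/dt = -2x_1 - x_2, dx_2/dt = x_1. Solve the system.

x_1(t) = -K_1e^(-t) - K_2te^(-t) - K_2e^(-t), x_2(t) = K_1e^(-t) + K_2te^(-t) + 2K_2e^(-t)

Coefficient matrix A = [[-2, -1], [1, 0]].
Characteristic polynomial det(A - λI) = λ^2 + 2λ + 1 = 0.
Single eigenvalue λ = -1 with algebraic multiplicity 2.
Eigenvector v = (-1,1); generalized eigenvector w with (A-λI)w=v is (-1,2).
General solution: e^(-t)[K_1·v + K_2·(t·v + w)].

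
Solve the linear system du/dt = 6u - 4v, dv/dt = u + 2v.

u(t) = -2K_1e^(4t) - 2K_2te^(4t) + 3K_2e^(4t), v(t) = -K_1e^(4t) - K_2te^(4t) + 2K_2e^(4t)

Coefficient matrix A = [[6, -4], [1, 2]].
Characteristic polynomial det(A - λI) = λ^2 - 8λ + 16 = 0.
Single eigenvalue λ = 4 with algebraic multiplicity 2.
Eigenvector v = (-2,-1); generalized eigenvector w with (A-λI)w=v is (3,2).
General solution: e^(4t)[K_1·v + K_2·(t·v + w)].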